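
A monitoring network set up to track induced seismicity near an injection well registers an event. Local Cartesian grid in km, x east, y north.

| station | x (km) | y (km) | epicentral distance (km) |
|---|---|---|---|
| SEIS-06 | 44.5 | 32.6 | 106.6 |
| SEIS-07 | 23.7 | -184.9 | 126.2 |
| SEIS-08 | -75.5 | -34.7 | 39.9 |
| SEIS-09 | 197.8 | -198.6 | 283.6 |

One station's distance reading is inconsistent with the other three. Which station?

SEIS-07

Solve using three stations at a time. Using SEIS-06, SEIS-08, SEIS-09 (subtract circle equations pairwise → linear system) gives (x, y) ≈ (-35.7, -37.6).
Distances from that point to each station vs reported:
  SEIS-06: calculated 106.6 vs reported 106.6 → residual 0.0 km
  SEIS-07: calculated 158.8 vs reported 126.2 → residual 32.6 km
  SEIS-08: calculated 39.9 vs reported 39.9 → residual 0.0 km
  SEIS-09: calculated 283.6 vs reported 283.6 → residual 0.0 km
SEIS-06, SEIS-08, SEIS-09 are mutually consistent (residuals ≈ 0); SEIS-07 is off by 32.6 km.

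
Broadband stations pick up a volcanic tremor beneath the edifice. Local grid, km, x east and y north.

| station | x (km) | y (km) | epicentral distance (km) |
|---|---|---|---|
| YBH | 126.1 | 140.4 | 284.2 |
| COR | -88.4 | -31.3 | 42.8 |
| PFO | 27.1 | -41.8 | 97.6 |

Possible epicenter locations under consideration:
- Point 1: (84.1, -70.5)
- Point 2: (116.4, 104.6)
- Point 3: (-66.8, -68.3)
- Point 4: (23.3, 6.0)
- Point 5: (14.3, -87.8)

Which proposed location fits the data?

Point 3

For each candidate, compare |candidate − station| to the reported distance:
Point 1: residuals YBH 69.2, COR 134.1, PFO 33.8 → max 134.1 km
Point 2: residuals YBH 247.1, COR 203.0, PFO 73.9 → max 247.1 km
Point 3: residuals YBH 0.0, COR 0.0, PFO 0.0 → max 0.0 km
Point 4: residuals YBH 115.0, COR 75.0, PFO 49.6 → max 115.0 km
Point 5: residuals YBH 30.1, COR 74.4, PFO 49.9 → max 74.4 km
Only Point 3 has all residuals ≈ 0.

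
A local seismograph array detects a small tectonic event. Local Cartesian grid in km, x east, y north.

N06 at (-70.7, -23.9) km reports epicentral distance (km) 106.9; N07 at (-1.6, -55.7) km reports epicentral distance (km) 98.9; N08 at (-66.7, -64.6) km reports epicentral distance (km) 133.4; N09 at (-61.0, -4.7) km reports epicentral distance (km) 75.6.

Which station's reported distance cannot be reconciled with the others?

Solve using three stations at a time. Using N06, N07, N08 (subtract circle equations pairwise → linear system) gives (x, y) ≈ (13.4, 42.1).
Distances from that point to each station vs reported:
  N06: calculated 106.9 vs reported 106.9 → residual 0.0 km
  N07: calculated 98.9 vs reported 98.9 → residual 0.0 km
  N08: calculated 133.4 vs reported 133.4 → residual 0.0 km
  N09: calculated 87.9 vs reported 75.6 → residual 12.3 km
N06, N07, N08 are mutually consistent (residuals ≈ 0); N09 is off by 12.3 km.

N09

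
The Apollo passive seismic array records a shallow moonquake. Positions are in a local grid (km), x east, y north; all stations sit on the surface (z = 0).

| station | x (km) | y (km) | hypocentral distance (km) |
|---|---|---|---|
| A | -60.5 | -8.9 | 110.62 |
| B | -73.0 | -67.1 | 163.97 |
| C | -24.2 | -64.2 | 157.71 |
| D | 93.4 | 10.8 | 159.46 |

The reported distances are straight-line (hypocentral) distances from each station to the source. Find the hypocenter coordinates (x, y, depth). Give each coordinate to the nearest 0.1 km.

Each station gives a sphere (x−x_i)² + (y−y_i)² + z² = d_i² (stations at z=0).
Subtracting the A sphere from B and C: z² cancels, leaving linear equations in x and y:
-25.0 x − 116.4 y = -8557.43
72.6 x − 110.6 y = -11667.84
Solving: x ≈ -36.706, y ≈ 81.401 km (keep extra digits for the depth step; rounded: -36.7, 81.4).
Then from the A sphere: z² = 110.62² − (x + 60.5)² − (y + 8.9)² with x = -36.706, y = 81.401, so z ≈ 59.299 ≈ 59.3 km.
Check against D (with the unrounded solution): distance 159.46 ≈ 159.46 km. ✓

x ≈ -36.7 km, y ≈ 81.4 km, depth ≈ 59.3 km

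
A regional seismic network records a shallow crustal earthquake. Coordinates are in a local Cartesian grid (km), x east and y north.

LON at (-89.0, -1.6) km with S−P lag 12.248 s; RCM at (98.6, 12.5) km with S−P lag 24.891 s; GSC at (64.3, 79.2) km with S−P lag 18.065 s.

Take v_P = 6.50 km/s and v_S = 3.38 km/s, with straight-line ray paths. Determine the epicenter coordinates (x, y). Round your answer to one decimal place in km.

Distance from S−P lag: d = Δt · v_P v_S / (v_P − v_S) = Δt · (6.50·3.38)/(6.50−3.38) ≈ 7.0417·Δt.
So d_LON = 86.25, d_RCM = 175.27, d_GSC = 127.21 km.
Circle about each station: (x + 89.0)² + (y + 1.6)² = 86.25²; (x − 98.6)² + (y − 12.5)² = 175.27²; (x − 64.3)² + (y − 79.2)² = 127.21².
Subtracting the LON equation from the RCM and GSC equations removes the quadratic terms:
375.2 x + 28.2 y = -21325.86
306.6 x + 161.6 y = -6259.75
Solving the 2×2 system: x ≈ -62.9, y ≈ 80.6 km.

-62.9 km east, 80.6 km north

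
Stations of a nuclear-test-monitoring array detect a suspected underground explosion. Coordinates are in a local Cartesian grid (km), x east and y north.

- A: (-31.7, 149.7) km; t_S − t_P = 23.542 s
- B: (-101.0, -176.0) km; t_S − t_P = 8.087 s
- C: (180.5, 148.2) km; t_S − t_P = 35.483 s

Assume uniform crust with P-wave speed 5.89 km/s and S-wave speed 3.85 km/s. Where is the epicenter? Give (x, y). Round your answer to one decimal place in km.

(-132.5, -91.8)

Distance from S−P lag: d = Δt · v_P v_S / (v_P − v_S) = Δt · (5.89·3.85)/(5.89−3.85) ≈ 11.1159·Δt.
So d_A = 261.69, d_B = 89.89, d_C = 394.43 km.
Circle about each station: (x + 31.7)² + (y − 149.7)² = 261.69²; (x + 101.0)² + (y + 176.0)² = 89.89²; (x − 180.5)² + (y − 148.2)² = 394.43².
Subtracting the A equation from the B and C equations removes the quadratic terms:
-138.6 x − 651.4 y = 78163.46
424.4 x − 3.0 y = -55964.86
Solving the 2×2 system: x ≈ -132.5, y ≈ -91.8 km.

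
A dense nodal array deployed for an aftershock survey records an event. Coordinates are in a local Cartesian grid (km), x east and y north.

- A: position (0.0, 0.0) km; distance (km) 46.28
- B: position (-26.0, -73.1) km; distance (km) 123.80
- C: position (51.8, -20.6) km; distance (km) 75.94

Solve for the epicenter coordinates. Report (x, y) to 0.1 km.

Circle about each station: x² + y² = 46.28²; (x + 26.0)² + (y + 73.1)² = 123.80²; (x − 51.8)² + (y + 20.6)² = 75.94².
Subtracting the A equation from the B and C equations removes the quadratic terms:
-52.0 x − 146.2 y = -7164.99
103.6 x − 41.2 y = -517.45
Solving the 2×2 system: x ≈ 12.7, y ≈ 44.5 km.

(12.7, 44.5)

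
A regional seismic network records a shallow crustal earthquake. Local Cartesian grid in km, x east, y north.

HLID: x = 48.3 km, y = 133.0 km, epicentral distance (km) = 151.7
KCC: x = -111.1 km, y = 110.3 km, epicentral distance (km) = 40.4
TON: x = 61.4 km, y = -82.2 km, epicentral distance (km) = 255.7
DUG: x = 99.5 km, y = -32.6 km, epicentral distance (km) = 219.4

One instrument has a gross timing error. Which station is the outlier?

Solve using three stations at a time. Using HLID, KCC, DUG (subtract circle equations pairwise → linear system) gives (x, y) ≈ (-91.8, 74.8).
Distances from that point to each station vs reported:
  HLID: calculated 151.7 vs reported 151.7 → residual 0.0 km
  KCC: calculated 40.4 vs reported 40.4 → residual 0.0 km
  TON: calculated 219.4 vs reported 255.7 → residual 36.3 km
  DUG: calculated 219.4 vs reported 219.4 → residual 0.0 km
HLID, KCC, DUG are mutually consistent (residuals ≈ 0); TON is off by 36.3 km.

TON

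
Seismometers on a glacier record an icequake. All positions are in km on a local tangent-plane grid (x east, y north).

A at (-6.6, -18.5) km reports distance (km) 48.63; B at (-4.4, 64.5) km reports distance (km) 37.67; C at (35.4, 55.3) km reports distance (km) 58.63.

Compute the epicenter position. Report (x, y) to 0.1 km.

Circle about each station: (x + 6.6)² + (y + 18.5)² = 48.63²; (x + 4.4)² + (y − 64.5)² = 37.67²; (x − 35.4)² + (y − 55.3)² = 58.63².
Subtracting pairs of circle equations eliminates x²+y² and gives linear equations (the radical axes):
4.4 x + 166.0 y = 4739.65
84.0 x + 147.6 y = 2852.84
Solving the 2×2 system: x ≈ -17.0, y ≈ 29.0 km.

x ≈ -17.0 km, y ≈ 29.0 km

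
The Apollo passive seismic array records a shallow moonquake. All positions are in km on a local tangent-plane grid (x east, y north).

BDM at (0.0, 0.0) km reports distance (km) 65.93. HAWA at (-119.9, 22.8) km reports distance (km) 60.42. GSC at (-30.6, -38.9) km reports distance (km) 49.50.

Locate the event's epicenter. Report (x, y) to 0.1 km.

Circle about each station: x² + y² = 65.93²; (x + 119.9)² + (y − 22.8)² = 60.42²; (x + 30.6)² + (y + 38.9)² = 49.50².
Subtracting pairs of circle equations eliminates x²+y² and gives linear equations (the radical axes):
-239.8 x + 45.6 y = 15592.04
-61.2 x − 77.8 y = 4346.08
Solving the 2×2 system: x ≈ -65.8, y ≈ -4.1 km.
Check against BDM (with the unrounded x, y): √(x²+y²) = 65.93 ≈ 65.93 km. ✓

(-65.8, -4.1)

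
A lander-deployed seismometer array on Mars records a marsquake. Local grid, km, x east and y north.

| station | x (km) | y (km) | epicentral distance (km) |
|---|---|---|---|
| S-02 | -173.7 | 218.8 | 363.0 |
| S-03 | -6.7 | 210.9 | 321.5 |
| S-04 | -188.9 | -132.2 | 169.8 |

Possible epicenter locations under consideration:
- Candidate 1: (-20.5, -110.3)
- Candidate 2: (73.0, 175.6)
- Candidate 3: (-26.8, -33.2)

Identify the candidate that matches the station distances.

For each candidate, compare |candidate − station| to the reported distance:
Candidate 1: residuals S-02 0.0, S-03 0.0, S-04 0.0 → max 0.0 km
Candidate 2: residuals S-02 112.5, S-03 234.3, S-04 234.3 → max 234.3 km
Candidate 3: residuals S-02 71.3, S-03 76.6, S-04 20.1 → max 76.6 km
Only Candidate 1 has all residuals ≈ 0.

Candidate 1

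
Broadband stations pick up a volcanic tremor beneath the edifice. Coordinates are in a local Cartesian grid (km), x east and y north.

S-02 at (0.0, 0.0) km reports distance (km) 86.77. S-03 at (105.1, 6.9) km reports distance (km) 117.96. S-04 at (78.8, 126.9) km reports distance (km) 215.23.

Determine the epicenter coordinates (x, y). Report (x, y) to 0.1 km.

Circle about each station: x² + y² = 86.77²; (x − 105.1)² + (y − 6.9)² = 117.96²; (x − 78.8)² + (y − 126.9)² = 215.23².
Subtracting the S-02 equation from the S-03 and S-04 equations removes the quadratic terms:
210.2 x + 13.8 y = 4708.09
157.6 x + 253.8 y = -16481.87
Solving the 2×2 system: x ≈ 27.8, y ≈ -82.2 km.
Check against S-02 (with the unrounded x, y): √(x²+y²) = 86.77 ≈ 86.77 km. ✓

x ≈ 27.8 km, y ≈ -82.2 km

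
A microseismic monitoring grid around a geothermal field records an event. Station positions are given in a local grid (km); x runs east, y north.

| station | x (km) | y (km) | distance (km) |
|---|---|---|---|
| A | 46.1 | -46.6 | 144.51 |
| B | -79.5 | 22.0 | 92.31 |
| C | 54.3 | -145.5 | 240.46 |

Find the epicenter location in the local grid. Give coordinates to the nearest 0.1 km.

-12.5 km east, 85.5 km north

Circle about each station: (x − 46.1)² + (y + 46.6)² = 144.51²; (x + 79.5)² + (y − 22.0)² = 92.31²; (x − 54.3)² + (y + 145.5)² = 240.46².
Subtracting pairs of circle equations eliminates x²+y² and gives linear equations (the radical axes):
-251.2 x + 137.2 y = 14869.48
16.4 x − 197.8 y = -17115.90
Solving the 2×2 system: x ≈ -12.5, y ≈ 85.5 km.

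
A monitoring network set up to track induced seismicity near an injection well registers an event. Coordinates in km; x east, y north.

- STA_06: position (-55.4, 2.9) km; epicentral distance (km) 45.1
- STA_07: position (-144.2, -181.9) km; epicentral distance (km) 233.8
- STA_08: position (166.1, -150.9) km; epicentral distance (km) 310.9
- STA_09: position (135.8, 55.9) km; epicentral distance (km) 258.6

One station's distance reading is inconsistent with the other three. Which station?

STA_09

Solve using three stations at a time. Using STA_06, STA_07, STA_08 (subtract circle equations pairwise → linear system) gives (x, y) ≈ (-77.6, 42.2).
Distances from that point to each station vs reported:
  STA_06: calculated 45.1 vs reported 45.1 → residual 0.0 km
  STA_07: calculated 233.8 vs reported 233.8 → residual 0.0 km
  STA_08: calculated 310.9 vs reported 310.9 → residual 0.0 km
  STA_09: calculated 213.8 vs reported 258.6 → residual 44.8 km
STA_06, STA_07, STA_08 are mutually consistent (residuals ≈ 0); STA_09 is off by 44.8 km.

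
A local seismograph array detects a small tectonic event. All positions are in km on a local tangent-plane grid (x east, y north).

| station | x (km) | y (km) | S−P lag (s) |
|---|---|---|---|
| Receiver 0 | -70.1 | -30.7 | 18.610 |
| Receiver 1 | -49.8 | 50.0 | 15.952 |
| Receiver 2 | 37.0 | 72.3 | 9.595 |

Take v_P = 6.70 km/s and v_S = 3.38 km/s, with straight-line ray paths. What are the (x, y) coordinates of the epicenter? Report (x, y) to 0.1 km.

Distance from S−P lag: d = Δt · v_P v_S / (v_P − v_S) = Δt · (6.70·3.38)/(6.70−3.38) ≈ 6.8211·Δt.
So d_Receiver 0 = 126.94, d_Receiver 1 = 108.81, d_Receiver 2 = 65.45 km.
Circle about each station: (x + 70.1)² + (y + 30.7)² = 126.94²; (x + 49.8)² + (y − 50.0)² = 108.81²; (x − 37.0)² + (y − 72.3)² = 65.45².
Subtracting the Receiver 0 equation from the Receiver 1 and Receiver 2 equations removes the quadratic terms:
40.6 x + 161.4 y = 3397.69
214.2 x + 206.0 y = 12569.85
Solving the 2×2 system: x ≈ 50.7, y ≈ 8.3 km.
Check against Receiver 0 (with the unrounded x, y): √((x + 70.1)²+(y + 30.7)²) = 126.94 ≈ 126.94 km. ✓

50.7 km east, 8.3 km north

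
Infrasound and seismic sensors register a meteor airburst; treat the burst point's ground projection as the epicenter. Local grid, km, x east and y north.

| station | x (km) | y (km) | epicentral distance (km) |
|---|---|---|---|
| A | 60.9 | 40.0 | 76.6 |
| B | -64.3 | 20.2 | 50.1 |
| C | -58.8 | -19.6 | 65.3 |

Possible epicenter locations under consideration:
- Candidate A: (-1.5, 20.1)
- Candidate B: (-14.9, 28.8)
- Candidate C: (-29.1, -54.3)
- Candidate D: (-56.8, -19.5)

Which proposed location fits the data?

For each candidate, compare |candidate − station| to the reported distance:
Candidate A: residuals A 11.1, B 12.7, C 4.4 → max 12.7 km
Candidate B: residuals A 0.0, B 0.0, C 0.0 → max 0.0 km
Candidate C: residuals A 53.8, B 32.3, C 19.6 → max 53.8 km
Candidate D: residuals A 55.3, B 9.7, C 63.3 → max 63.3 km
Only Candidate B has all residuals ≈ 0.

Candidate B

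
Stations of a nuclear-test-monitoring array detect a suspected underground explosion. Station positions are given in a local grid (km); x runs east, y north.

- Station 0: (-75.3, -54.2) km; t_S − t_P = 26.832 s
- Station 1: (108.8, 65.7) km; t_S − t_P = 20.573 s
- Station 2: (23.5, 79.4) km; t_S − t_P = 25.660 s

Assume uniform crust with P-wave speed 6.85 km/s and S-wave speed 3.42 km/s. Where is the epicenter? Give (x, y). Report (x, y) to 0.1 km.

Distance from S−P lag: d = Δt · v_P v_S / (v_P − v_S) = Δt · (6.85·3.42)/(6.85−3.42) ≈ 6.8300·Δt.
So d_Station 0 = 183.26, d_Station 1 = 140.51, d_Station 2 = 175.26 km.
Circle about each station: (x + 75.3)² + (y + 54.2)² = 183.26²; (x − 108.8)² + (y − 65.7)² = 140.51²; (x − 23.5)² + (y − 79.4)² = 175.26².
Subtracting the Station 0 equation from the Station 1 and Station 2 equations removes the quadratic terms:
368.2 x + 239.8 y = 21387.37
197.6 x + 267.2 y = 1117.04
Solving the 2×2 system: x ≈ 106.8, y ≈ -74.8 km.

(106.8, -74.8)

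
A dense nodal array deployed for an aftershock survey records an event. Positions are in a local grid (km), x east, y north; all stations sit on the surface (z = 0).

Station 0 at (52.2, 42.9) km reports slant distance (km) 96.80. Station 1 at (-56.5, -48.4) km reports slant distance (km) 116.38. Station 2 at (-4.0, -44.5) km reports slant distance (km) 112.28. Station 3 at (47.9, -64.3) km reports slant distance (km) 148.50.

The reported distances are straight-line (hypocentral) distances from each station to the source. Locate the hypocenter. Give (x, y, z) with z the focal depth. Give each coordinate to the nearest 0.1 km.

Each station gives a sphere (x−x_i)² + (y−y_i)² + z² = d_i² (stations at z=0).
Subtracting the Station 0 sphere from Station 1 and Station 2: z² cancels, leaving linear equations in x and y:
-217.4 x − 182.6 y = -3204.50
-112.4 x − 174.8 y = -5805.56
Solving: x ≈ -28.606, y ≈ 51.607 km (keep extra digits for the depth step; rounded: -28.6, 51.6).
Then from the Station 0 sphere: z² = 96.80² − (x − 52.2)² − (y − 42.9)² with x = -28.606, y = 51.607, so z ≈ 52.582 ≈ 52.6 km.

(-28.6, 51.6, 52.6)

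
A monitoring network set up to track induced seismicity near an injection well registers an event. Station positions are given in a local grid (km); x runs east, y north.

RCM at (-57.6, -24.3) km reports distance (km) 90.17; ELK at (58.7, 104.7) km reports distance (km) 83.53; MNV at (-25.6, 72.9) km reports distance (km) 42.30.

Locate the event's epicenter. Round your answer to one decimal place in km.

(3.4, 42.1)

Circle about each station: (x + 57.6)² + (y + 24.3)² = 90.17²; (x − 58.7)² + (y − 104.7)² = 83.53²; (x + 25.6)² + (y − 72.9)² = 42.30².
Subtracting the RCM equation from the ELK and MNV equations removes the quadratic terms:
232.6 x + 258.0 y = 11652.90
64.0 x + 194.4 y = 8402.86
Solving the 2×2 system: x ≈ 3.4, y ≈ 42.1 km.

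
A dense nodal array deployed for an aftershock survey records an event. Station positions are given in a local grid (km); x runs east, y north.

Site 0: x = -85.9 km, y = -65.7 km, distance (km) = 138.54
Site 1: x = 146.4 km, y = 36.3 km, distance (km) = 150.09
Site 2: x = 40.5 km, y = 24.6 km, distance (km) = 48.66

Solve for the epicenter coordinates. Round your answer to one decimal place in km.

Circle about each station: (x + 85.9)² + (y + 65.7)² = 138.54²; (x − 146.4)² + (y − 36.3)² = 150.09²; (x − 40.5)² + (y − 24.6)² = 48.66².
Subtracting the Site 0 equation from the Site 1 and Site 2 equations removes the quadratic terms:
464.6 x + 204.0 y = 7721.67
252.8 x + 180.6 y = 7375.65
Solving the 2×2 system: x ≈ -3.4, y ≈ 45.6 km.

-3.4 km east, 45.6 km north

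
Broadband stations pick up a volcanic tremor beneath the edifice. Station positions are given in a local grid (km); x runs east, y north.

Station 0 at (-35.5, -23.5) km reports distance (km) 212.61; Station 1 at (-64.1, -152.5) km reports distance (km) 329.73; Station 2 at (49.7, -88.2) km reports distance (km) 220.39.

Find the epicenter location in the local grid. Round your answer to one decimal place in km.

121.1 km east, 120.3 km north

Circle about each station: (x + 35.5)² + (y + 23.5)² = 212.61²; (x + 64.1)² + (y + 152.5)² = 329.73²; (x − 49.7)² + (y + 88.2)² = 220.39².
Subtracting pairs of circle equations eliminates x²+y² and gives linear equations (the radical axes):
-57.2 x − 258.0 y = -37966.30
170.4 x − 129.4 y = 5068.09
Solving the 2×2 system: x ≈ 121.1, y ≈ 120.3 km.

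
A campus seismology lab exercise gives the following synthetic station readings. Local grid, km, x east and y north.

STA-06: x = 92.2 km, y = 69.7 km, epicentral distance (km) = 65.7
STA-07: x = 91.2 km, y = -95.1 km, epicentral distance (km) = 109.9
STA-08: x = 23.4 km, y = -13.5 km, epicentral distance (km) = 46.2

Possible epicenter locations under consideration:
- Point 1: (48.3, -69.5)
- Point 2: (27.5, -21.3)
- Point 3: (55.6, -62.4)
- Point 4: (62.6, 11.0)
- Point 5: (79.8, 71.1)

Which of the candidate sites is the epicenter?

Point 4

For each candidate, compare |candidate − station| to the reported distance:
Point 1: residuals STA-06 80.3, STA-07 59.9, STA-08 15.1 → max 80.3 km
Point 2: residuals STA-06 46.0, STA-07 12.4, STA-08 37.4 → max 46.0 km
Point 3: residuals STA-06 71.4, STA-07 61.6, STA-08 12.3 → max 71.4 km
Point 4: residuals STA-06 0.0, STA-07 0.0, STA-08 0.0 → max 0.0 km
Point 5: residuals STA-06 53.2, STA-07 56.7, STA-08 55.5 → max 56.7 km
Only Point 4 has all residuals ≈ 0.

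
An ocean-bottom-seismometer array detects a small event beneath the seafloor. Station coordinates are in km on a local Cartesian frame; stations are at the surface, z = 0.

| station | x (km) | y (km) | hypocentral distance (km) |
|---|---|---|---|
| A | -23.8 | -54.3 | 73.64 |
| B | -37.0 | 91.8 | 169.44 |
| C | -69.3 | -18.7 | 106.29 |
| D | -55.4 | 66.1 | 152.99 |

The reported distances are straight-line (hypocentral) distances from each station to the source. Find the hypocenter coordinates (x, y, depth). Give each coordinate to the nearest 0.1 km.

x ≈ 1.1 km, y ≈ -58.1 km, depth ≈ 69.2 km

Each station gives a sphere (x−x_i)² + (y−y_i)² + z² = d_i² (stations at z=0).
Subtracting the A sphere from B and C: z² cancels, leaving linear equations in x and y:
-26.4 x + 292.2 y = -17005.75
-91.0 x + 71.2 y = -4237.46
Solving: x ≈ 1.108, y ≈ -58.099 km (keep extra digits for the depth step; rounded: 1.1, -58.1).
Then from the A sphere: z² = 73.64² − (x + 23.8)² − (y + 54.3)² with x = 1.108, y = -58.099, so z ≈ 69.195 ≈ 69.2 km.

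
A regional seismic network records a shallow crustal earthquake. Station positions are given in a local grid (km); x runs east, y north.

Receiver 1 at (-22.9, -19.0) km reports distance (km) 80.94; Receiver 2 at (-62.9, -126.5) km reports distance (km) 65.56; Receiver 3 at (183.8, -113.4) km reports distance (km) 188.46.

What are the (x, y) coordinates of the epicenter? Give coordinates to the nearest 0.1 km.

Circle about each station: (x + 22.9)² + (y + 19.0)² = 80.94²; (x + 62.9)² + (y + 126.5)² = 65.56²; (x − 183.8)² + (y + 113.4)² = 188.46².
Subtracting the Receiver 1 equation from the Receiver 2 and Receiver 3 equations removes the quadratic terms:
-80.0 x − 215.0 y = 21326.42
413.4 x − 188.8 y = 16790.70
Solving the 2×2 system: x ≈ -4.0, y ≈ -97.7 km.
Check against Receiver 1 (with the unrounded x, y): √((x + 22.9)²+(y + 19.0)²) = 80.94 ≈ 80.94 km. ✓

-4.0 km east, -97.7 km north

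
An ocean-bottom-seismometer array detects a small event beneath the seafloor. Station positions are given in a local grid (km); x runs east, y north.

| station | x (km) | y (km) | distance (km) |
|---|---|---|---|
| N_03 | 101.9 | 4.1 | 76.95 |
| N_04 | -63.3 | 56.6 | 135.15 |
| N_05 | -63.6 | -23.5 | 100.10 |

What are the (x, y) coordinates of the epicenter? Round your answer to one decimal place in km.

Circle about each station: (x − 101.9)² + (y − 4.1)² = 76.95²; (x + 63.3)² + (y − 56.6)² = 135.15²; (x + 63.6)² + (y + 23.5)² = 100.10².
Subtracting the N_03 equation from the N_04 and N_05 equations removes the quadratic terms:
-330.4 x + 105.0 y = -15534.19
-331.0 x − 55.2 y = -9901.92
Solving the 2×2 system: x ≈ 35.8, y ≈ -35.3 km.

(35.8, -35.3)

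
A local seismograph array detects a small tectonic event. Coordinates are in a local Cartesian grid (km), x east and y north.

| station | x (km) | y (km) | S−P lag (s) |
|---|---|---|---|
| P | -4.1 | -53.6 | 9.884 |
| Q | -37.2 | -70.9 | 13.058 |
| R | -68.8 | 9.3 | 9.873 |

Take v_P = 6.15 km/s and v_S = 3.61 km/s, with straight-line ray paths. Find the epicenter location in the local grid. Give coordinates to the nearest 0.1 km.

(14.8, 30.7)

Distance from S−P lag: d = Δt · v_P v_S / (v_P − v_S) = Δt · (6.15·3.61)/(6.15−3.61) ≈ 8.7407·Δt.
So d_P = 86.39, d_Q = 114.14, d_R = 86.30 km.
Circle about each station: (x + 4.1)² + (y + 53.6)² = 86.39²; (x + 37.2)² + (y + 70.9)² = 114.14²; (x + 68.8)² + (y − 9.3)² = 86.30².
Subtracting the P equation from the Q and R equations removes the quadratic terms:
-66.2 x − 34.6 y = -2043.83
-129.4 x + 125.8 y = 1945.70
Solving the 2×2 system: x ≈ 14.8, y ≈ 30.7 km.
Check against P (with the unrounded x, y): √((x + 4.1)²+(y + 53.6)²) = 86.41 ≈ 86.39 km. ✓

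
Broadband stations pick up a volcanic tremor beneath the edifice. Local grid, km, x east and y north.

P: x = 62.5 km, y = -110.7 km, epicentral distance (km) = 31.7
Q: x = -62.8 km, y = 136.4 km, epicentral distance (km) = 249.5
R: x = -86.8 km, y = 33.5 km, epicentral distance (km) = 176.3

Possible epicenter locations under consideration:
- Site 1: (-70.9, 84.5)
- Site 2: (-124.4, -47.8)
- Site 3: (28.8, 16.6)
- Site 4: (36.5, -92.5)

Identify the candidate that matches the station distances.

Site 4

For each candidate, compare |candidate − station| to the reported distance:
Site 1: residuals P 204.7, Q 197.0, R 122.9 → max 204.7 km
Site 2: residuals P 165.5, Q 55.3, R 86.7 → max 165.5 km
Site 3: residuals P 100.0, Q 98.7, R 59.5 → max 100.0 km
Site 4: residuals P 0.0, Q 0.0, R 0.0 → max 0.0 km
Only Site 4 has all residuals ≈ 0.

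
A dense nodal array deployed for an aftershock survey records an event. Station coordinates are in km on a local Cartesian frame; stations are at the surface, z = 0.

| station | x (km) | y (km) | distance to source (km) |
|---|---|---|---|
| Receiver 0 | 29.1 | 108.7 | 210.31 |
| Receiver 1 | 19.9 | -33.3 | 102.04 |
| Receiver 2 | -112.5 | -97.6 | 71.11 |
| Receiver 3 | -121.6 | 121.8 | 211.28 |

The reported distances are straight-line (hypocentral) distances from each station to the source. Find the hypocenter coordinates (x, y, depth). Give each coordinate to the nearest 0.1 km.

x ≈ -61.5 km, y ≈ -75.8 km, depth ≈ 44.5 km

Each station gives a sphere (x−x_i)² + (y−y_i)² + z² = d_i² (stations at z=0).
Subtracting the Receiver 0 sphere from Receiver 1 and Receiver 2: z² cancels, leaving linear equations in x and y:
-18.4 x − 284.0 y = 22660.53
-283.2 x − 412.6 y = 48693.17
Solving: x ≈ -61.495, y ≈ -75.806 km (keep extra digits for the depth step; rounded: -61.5, -75.8).
Then from the Receiver 0 sphere: z² = 210.31² − (x − 29.1)² − (y − 108.7)² with x = -61.495, y = -75.806, so z ≈ 44.501 ≈ 44.5 km.
Check against Receiver 3 (with the unrounded solution): distance 211.28 ≈ 211.28 km. ✓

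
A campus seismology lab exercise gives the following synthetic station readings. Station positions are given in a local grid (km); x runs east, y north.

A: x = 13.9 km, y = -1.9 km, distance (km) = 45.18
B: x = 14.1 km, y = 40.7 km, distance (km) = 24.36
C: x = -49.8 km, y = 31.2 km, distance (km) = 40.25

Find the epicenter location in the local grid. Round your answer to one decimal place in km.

Circle about each station: (x − 13.9)² + (y + 1.9)² = 45.18²; (x − 14.1)² + (y − 40.7)² = 24.36²; (x + 49.8)² + (y − 31.2)² = 40.25².
Subtracting the A equation from the B and C equations removes the quadratic terms:
0.4 x + 85.2 y = 3106.30
-127.4 x + 66.2 y = 3677.83
Solving the 2×2 system: x ≈ -9.9, y ≈ 36.5 km.
Check against A (with the unrounded x, y): √((x − 13.9)²+(y + 1.9)²) = 45.18 ≈ 45.18 km. ✓

x ≈ -9.9 km, y ≈ 36.5 km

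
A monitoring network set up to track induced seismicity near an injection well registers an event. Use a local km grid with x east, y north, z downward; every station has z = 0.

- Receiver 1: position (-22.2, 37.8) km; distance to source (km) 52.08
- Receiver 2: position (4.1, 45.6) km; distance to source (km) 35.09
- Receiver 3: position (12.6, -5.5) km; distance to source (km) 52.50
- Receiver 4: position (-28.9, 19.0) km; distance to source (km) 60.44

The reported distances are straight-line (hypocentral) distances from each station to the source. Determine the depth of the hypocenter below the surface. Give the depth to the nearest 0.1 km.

Each station gives a sphere (x−x_i)² + (y−y_i)² + z² = d_i² (stations at z=0).
Subtracting the Receiver 1 sphere from Receiver 2 and Receiver 3: z² cancels, leaving linear equations in x and y:
52.6 x + 15.6 y = 1655.51
69.6 x − 86.6 y = -1776.59
Solving: x ≈ 20.502, y ≈ 36.993 km (keep extra digits for the depth step; rounded: 20.5, 37.0).
Then from the Receiver 1 sphere: z² = 52.08² − (x + 22.2)² − (y − 37.8)² with x = 20.502, y = 36.993, so z ≈ 29.803 ≈ 29.8 km.

depth ≈ 29.8 km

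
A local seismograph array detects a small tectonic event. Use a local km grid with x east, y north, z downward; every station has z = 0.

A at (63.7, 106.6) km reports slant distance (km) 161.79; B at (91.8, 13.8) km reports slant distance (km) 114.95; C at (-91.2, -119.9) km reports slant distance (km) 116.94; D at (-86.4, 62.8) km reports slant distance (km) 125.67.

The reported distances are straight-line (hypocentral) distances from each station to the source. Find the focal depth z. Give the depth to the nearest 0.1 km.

depth ≈ 14.4 km

Each station gives a sphere (x−x_i)² + (y−y_i)² + z² = d_i² (stations at z=0).
Subtracting the A sphere from B and C: z² cancels, leaving linear equations in x and y:
56.2 x − 185.6 y = 6158.93
-309.8 x − 453.0 y = 19773.24
Solving: x ≈ -10.607, y ≈ -36.396 km (keep extra digits for the depth step; rounded: -10.6, -36.4).
Then from the A sphere: z² = 161.79² − (x − 63.7)² − (y − 106.6)² with x = -10.607, y = -36.396, so z ≈ 14.374 ≈ 14.4 km.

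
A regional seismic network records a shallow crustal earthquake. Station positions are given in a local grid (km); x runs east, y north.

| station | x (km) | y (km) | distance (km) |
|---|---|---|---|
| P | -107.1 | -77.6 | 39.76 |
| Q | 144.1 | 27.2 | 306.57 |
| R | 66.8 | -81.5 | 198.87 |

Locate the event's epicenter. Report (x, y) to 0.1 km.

x ≈ -130.0 km, y ≈ -110.1 km

Circle about each station: (x + 107.1)² + (y + 77.6)² = 39.76²; (x − 144.1)² + (y − 27.2)² = 306.57²; (x − 66.8)² + (y + 81.5)² = 198.87².
Subtracting the P equation from the Q and R equations removes the quadratic terms:
502.4 x + 209.6 y = -88391.83
347.8 x − 7.8 y = -44356.10
Solving the 2×2 system: x ≈ -130.0, y ≈ -110.1 km.
Check against P (with the unrounded x, y): √((x + 107.1)²+(y + 77.6)²) = 39.76 ≈ 39.76 km. ✓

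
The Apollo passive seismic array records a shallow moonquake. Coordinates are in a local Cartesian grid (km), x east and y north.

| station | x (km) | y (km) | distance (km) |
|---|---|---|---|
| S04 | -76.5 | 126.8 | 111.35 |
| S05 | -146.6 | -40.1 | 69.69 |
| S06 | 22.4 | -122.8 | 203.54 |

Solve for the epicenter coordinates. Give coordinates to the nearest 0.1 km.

x ≈ -118.8 km, y ≈ 23.8 km

Circle about each station: (x + 76.5)² + (y − 126.8)² = 111.35²; (x + 146.6)² + (y + 40.1)² = 69.69²; (x − 22.4)² + (y + 122.8)² = 203.54².
Subtracting the S04 equation from the S05 and S06 equations removes the quadratic terms:
-140.2 x − 333.8 y = 8711.21
197.8 x − 499.2 y = -35378.60
Solving the 2×2 system: x ≈ -118.8, y ≈ 23.8 km.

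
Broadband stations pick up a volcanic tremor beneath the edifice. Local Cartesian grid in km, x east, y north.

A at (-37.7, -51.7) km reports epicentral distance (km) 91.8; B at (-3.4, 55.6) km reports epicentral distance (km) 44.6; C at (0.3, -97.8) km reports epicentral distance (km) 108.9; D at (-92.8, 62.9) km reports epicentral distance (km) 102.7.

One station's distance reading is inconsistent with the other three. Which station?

A

Solve using three stations at a time. Using B, C, D (subtract circle equations pairwise → linear system) gives (x, y) ≈ (-4.2, 11.0).
Distances from that point to each station vs reported:
  A: calculated 71.1 vs reported 91.8 → residual 20.7 km
  B: calculated 44.6 vs reported 44.6 → residual 0.0 km
  C: calculated 108.9 vs reported 108.9 → residual 0.0 km
  D: calculated 102.7 vs reported 102.7 → residual 0.0 km
B, C, D are mutually consistent (residuals ≈ 0); A is off by 20.7 km.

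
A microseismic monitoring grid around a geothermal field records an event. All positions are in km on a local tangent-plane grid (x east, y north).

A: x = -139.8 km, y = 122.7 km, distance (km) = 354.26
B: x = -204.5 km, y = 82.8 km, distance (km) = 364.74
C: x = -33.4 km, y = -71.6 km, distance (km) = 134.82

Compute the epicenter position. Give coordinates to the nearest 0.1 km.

(55.9, -172.6)

Circle about each station: (x + 139.8)² + (y − 122.7)² = 354.26²; (x + 204.5)² + (y − 82.8)² = 364.74²; (x + 33.4)² + (y + 71.6)² = 134.82².
Subtracting the A equation from the B and C equations removes the quadratic terms:
-129.4 x − 79.8 y = 6541.64
212.8 x − 388.6 y = 78966.51
Solving the 2×2 system: x ≈ 55.9, y ≈ -172.6 km.
Check against A (with the unrounded x, y): √((x + 139.8)²+(y − 122.7)²) = 354.26 ≈ 354.26 km. ✓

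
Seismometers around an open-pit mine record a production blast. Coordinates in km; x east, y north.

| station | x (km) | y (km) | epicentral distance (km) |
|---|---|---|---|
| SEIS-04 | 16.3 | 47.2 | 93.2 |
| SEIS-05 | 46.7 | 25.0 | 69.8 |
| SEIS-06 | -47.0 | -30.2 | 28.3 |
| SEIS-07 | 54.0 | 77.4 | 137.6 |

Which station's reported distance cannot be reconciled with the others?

SEIS-05

Solve using three stations at a time. Using SEIS-04, SEIS-06, SEIS-07 (subtract circle equations pairwise → linear system) gives (x, y) ≈ (-19.7, -38.9).
Distances from that point to each station vs reported:
  SEIS-04: calculated 93.3 vs reported 93.2 → residual 0.1 km
  SEIS-05: calculated 92.1 vs reported 69.8 → residual 22.3 km
  SEIS-06: calculated 28.6 vs reported 28.3 → residual 0.3 km
  SEIS-07: calculated 137.7 vs reported 137.6 → residual 0.1 km
SEIS-04, SEIS-06, SEIS-07 are mutually consistent (residuals ≈ 0); SEIS-05 is off by 22.3 km.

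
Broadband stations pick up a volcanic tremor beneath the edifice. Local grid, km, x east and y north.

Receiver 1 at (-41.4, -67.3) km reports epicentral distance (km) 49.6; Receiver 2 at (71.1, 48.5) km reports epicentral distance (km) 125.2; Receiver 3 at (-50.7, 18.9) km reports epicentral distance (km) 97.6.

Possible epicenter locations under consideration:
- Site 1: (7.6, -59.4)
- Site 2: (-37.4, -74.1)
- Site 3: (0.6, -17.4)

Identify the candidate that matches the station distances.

For each candidate, compare |candidate − station| to the reported distance:
Site 1: residuals Receiver 1 0.0, Receiver 2 0.0, Receiver 3 0.0 → max 0.0 km
Site 2: residuals Receiver 1 41.7, Receiver 2 38.5, Receiver 3 3.7 → max 41.7 km
Site 3: residuals Receiver 1 15.6, Receiver 2 28.7, Receiver 3 34.8 → max 34.8 km
Only Site 1 has all residuals ≈ 0.

Site 1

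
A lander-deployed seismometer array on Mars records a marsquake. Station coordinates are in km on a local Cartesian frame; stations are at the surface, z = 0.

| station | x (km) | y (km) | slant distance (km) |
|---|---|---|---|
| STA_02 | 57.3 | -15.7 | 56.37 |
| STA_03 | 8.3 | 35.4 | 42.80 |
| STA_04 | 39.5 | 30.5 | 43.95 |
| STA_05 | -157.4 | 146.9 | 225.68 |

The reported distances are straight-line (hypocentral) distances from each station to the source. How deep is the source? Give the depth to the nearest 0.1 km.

32.4 km

Each station gives a sphere (x−x_i)² + (y−y_i)² + z² = d_i² (stations at z=0).
Subtracting the STA_02 sphere from STA_03 and STA_04: z² cancels, leaving linear equations in x and y:
-98.0 x + 102.2 y = -861.99
-35.6 x + 92.4 y = 206.69
Solving: x ≈ 18.603, y ≈ 9.404 km (keep extra digits for the depth step; rounded: 18.6, 9.4).
Then from the STA_02 sphere: z² = 56.37² − (x − 57.3)² − (y + 15.7)² with x = 18.603, y = 9.404, so z ≈ 32.402 ≈ 32.4 km.
Check against STA_05 (with the unrounded solution): distance 225.68 ≈ 225.68 km. ✓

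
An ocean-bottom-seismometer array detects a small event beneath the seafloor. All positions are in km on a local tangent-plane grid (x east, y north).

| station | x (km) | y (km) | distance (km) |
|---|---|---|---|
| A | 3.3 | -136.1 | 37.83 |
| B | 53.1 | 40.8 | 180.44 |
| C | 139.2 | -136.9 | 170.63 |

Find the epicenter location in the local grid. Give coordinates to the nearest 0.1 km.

Circle about each station: (x − 3.3)² + (y + 136.1)² = 37.83²; (x − 53.1)² + (y − 40.8)² = 180.44²; (x − 139.2)² + (y + 136.9)² = 170.63².
Subtracting pairs of circle equations eliminates x²+y² and gives linear equations (the radical axes):
99.6 x + 353.8 y = -45177.33
271.8 x − 1.6 y = -8099.34
Solving the 2×2 system: x ≈ -30.5, y ≈ -119.1 km.
Check against A (with the unrounded x, y): √((x − 3.3)²+(y + 136.1)²) = 37.83 ≈ 37.83 km. ✓

(-30.5, -119.1)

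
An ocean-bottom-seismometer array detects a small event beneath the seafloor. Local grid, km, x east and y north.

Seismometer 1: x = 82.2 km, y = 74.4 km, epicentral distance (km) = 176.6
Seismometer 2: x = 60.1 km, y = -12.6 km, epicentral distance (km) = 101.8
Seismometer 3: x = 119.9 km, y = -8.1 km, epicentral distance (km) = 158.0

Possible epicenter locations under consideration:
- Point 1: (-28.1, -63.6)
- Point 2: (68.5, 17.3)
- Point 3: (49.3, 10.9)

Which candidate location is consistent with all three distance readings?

Point 1

For each candidate, compare |candidate − station| to the reported distance:
Point 1: residuals Seismometer 1 0.1, Seismometer 2 0.1, Seismometer 3 0.1 → max 0.1 km
Point 2: residuals Seismometer 1 117.9, Seismometer 2 70.7, Seismometer 3 100.7 → max 117.9 km
Point 3: residuals Seismometer 1 105.1, Seismometer 2 75.9, Seismometer 3 84.9 → max 105.1 km
Only Point 1 has all residuals ≈ 0.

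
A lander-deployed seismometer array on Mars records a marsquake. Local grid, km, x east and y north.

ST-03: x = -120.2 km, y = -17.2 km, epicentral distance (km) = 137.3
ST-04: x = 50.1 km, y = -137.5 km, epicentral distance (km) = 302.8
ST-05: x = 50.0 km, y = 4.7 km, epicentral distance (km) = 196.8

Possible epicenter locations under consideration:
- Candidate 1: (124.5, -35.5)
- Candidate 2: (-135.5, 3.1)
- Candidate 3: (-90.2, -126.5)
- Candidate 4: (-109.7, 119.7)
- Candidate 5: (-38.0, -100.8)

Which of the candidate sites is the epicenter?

Candidate 4

For each candidate, compare |candidate − station| to the reported distance:
Candidate 1: residuals ST-03 108.1, ST-04 176.5, ST-05 112.1 → max 176.5 km
Candidate 2: residuals ST-03 111.9, ST-04 70.0, ST-05 11.3 → max 111.9 km
Candidate 3: residuals ST-03 24.0, ST-04 162.1, ST-05 4.8 → max 162.1 km
Candidate 4: residuals ST-03 0.0, ST-04 0.0, ST-05 0.0 → max 0.0 km
Candidate 5: residuals ST-03 20.1, ST-04 207.4, ST-05 59.4 → max 207.4 km
Only Candidate 4 has all residuals ≈ 0.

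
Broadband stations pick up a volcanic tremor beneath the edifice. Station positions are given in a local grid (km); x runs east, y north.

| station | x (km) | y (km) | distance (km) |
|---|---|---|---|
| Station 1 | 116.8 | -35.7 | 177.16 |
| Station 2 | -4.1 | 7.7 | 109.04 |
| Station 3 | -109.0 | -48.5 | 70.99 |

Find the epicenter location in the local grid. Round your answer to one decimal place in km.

Circle about each station: (x − 116.8)² + (y + 35.7)² = 177.16²; (x + 4.1)² + (y − 7.7)² = 109.04²; (x + 109.0)² + (y + 48.5)² = 70.99².
Subtracting pairs of circle equations eliminates x²+y² and gives linear equations (the radical axes):
-241.8 x + 86.8 y = 4655.31
-451.6 x − 25.6 y = 25662.61
Solving the 2×2 system: x ≈ -51.7, y ≈ -90.4 km.

x ≈ -51.7 km, y ≈ -90.4 km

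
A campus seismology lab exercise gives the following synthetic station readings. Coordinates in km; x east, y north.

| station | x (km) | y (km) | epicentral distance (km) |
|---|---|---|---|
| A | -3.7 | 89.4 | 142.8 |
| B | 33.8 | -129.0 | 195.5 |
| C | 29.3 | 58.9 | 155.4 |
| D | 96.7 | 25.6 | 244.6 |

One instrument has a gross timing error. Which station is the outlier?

D

Solve using three stations at a time. Using A, B, C (subtract circle equations pairwise → linear system) gives (x, y) ≈ (-113.7, -1.1).
Distances from that point to each station vs reported:
  A: calculated 142.4 vs reported 142.8 → residual 0.4 km
  B: calculated 195.2 vs reported 195.5 → residual 0.3 km
  C: calculated 155.0 vs reported 155.4 → residual 0.4 km
  D: calculated 212.0 vs reported 244.6 → residual 32.6 km
A, B, C are mutually consistent (residuals ≈ 0); D is off by 32.6 km.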